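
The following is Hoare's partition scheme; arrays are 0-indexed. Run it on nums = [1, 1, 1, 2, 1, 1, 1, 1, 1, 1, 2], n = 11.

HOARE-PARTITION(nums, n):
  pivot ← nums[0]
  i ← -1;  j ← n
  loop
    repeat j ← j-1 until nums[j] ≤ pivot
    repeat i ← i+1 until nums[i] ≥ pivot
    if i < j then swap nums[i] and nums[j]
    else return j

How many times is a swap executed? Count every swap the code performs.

pivot = nums[0] = 1; i = -1, j = 11
j→9 (nums[9]=1≤1), i→0 (nums[0]=1≥1); i<j, swap → [1, 1, 1, 2, 1, 1, 1, 1, 1, 1, 2]
j→8 (nums[8]=1≤1), i→1 (nums[1]=1≥1); i<j, swap → [1, 1, 1, 2, 1, 1, 1, 1, 1, 1, 2]
j→7 (nums[7]=1≤1), i→2 (nums[2]=1≥1); i<j, swap → [1, 1, 1, 2, 1, 1, 1, 1, 1, 1, 2]
j→6 (nums[6]=1≤1), i→3 (nums[3]=2≥1); i<j, swap → [1, 1, 1, 1, 1, 1, 2, 1, 1, 1, 2]
j→5 (nums[5]=1≤1), i→4 (nums[4]=1≥1); i<j, swap → [1, 1, 1, 1, 1, 1, 2, 1, 1, 1, 2]
j→4, i→5; i≥j, return j=4. nums = [1, 1, 1, 1, 1, 1, 2, 1, 1, 1, 2]

5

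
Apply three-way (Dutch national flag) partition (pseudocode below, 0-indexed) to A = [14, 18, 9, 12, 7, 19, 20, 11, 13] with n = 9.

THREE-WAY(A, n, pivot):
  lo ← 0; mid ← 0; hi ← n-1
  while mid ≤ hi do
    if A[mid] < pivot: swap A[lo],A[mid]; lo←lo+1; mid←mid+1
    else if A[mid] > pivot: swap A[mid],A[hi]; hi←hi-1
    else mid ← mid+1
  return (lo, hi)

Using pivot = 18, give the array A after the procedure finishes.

[14, 9, 12, 7, 13, 11, 18, 20, 19]

lo=0 mid=0 hi=8
14<18: swap(0,0), lo=1 mid=1 ⇒ [14, 18, 9, 12, 7, 19, 20, 11, 13]
18=18: mid=2
9<18: swap(1,2), lo=2 mid=3 ⇒ [14, 9, 18, 12, 7, 19, 20, 11, 13]
12<18: swap(2,3), lo=3 mid=4 ⇒ [14, 9, 12, 18, 7, 19, 20, 11, 13]
7<18: swap(3,4), lo=4 mid=5 ⇒ [14, 9, 12, 7, 18, 19, 20, 11, 13]
19>18: swap(5,8), hi=7 ⇒ [14, 9, 12, 7, 18, 13, 20, 11, 19]
13<18: swap(4,5), lo=5 mid=6 ⇒ [14, 9, 12, 7, 13, 18, 20, 11, 19]
20>18: swap(6,7), hi=6 ⇒ [14, 9, 12, 7, 13, 18, 11, 20, 19]
11<18: swap(5,6), lo=6 mid=7 ⇒ [14, 9, 12, 7, 13, 11, 18, 20, 19]
done. lo=6 hi=6; A=[14, 9, 12, 7, 13, 11, 18, 20, 19]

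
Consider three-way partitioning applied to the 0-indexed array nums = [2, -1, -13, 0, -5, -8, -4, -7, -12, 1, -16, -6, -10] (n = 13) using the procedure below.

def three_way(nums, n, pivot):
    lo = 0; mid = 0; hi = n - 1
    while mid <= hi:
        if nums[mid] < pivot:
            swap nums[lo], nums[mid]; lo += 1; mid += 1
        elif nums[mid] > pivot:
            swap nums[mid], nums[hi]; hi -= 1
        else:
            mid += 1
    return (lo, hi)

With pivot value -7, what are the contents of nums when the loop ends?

lo=0 mid=0 hi=12
2>-7: swap(0,12), hi=11 ⇒ [-10, -1, -13, 0, -5, -8, -4, -7, -12, 1, -16, -6, 2]
-10<-7: swap(0,0), lo=1 mid=1 ⇒ [-10, -1, -13, 0, -5, -8, -4, -7, -12, 1, -16, -6, 2]
-1>-7: swap(1,11), hi=10 ⇒ [-10, -6, -13, 0, -5, -8, -4, -7, -12, 1, -16, -1, 2]
-6>-7: swap(1,10), hi=9 ⇒ [-10, -16, -13, 0, -5, -8, -4, -7, -12, 1, -6, -1, 2]
-16<-7: swap(1,1), lo=2 mid=2 ⇒ [-10, -16, -13, 0, -5, -8, -4, -7, -12, 1, -6, -1, 2]
-13<-7: swap(2,2), lo=3 mid=3 ⇒ [-10, -16, -13, 0, -5, -8, -4, -7, -12, 1, -6, -1, 2]
0>-7: swap(3,9), hi=8 ⇒ [-10, -16, -13, 1, -5, -8, -4, -7, -12, 0, -6, -1, 2]
1>-7: swap(3,8), hi=7 ⇒ [-10, -16, -13, -12, -5, -8, -4, -7, 1, 0, -6, -1, 2]
-12<-7: swap(3,3), lo=4 mid=4 ⇒ [-10, -16, -13, -12, -5, -8, -4, -7, 1, 0, -6, -1, 2]
-5>-7: swap(4,7), hi=6 ⇒ [-10, -16, -13, -12, -7, -8, -4, -5, 1, 0, -6, -1, 2]
-7=-7: mid=5
-8<-7: swap(4,5), lo=5 mid=6 ⇒ [-10, -16, -13, -12, -8, -7, -4, -5, 1, 0, -6, -1, 2]
-4>-7: swap(6,6), hi=5 ⇒ [-10, -16, -13, -12, -8, -7, -4, -5, 1, 0, -6, -1, 2]
done. lo=5 hi=5; nums=[-10, -16, -13, -12, -8, -7, -4, -5, 1, 0, -6, -1, 2]

[-10, -16, -13, -12, -8, -7, -4, -5, 1, 0, -6, -1, 2]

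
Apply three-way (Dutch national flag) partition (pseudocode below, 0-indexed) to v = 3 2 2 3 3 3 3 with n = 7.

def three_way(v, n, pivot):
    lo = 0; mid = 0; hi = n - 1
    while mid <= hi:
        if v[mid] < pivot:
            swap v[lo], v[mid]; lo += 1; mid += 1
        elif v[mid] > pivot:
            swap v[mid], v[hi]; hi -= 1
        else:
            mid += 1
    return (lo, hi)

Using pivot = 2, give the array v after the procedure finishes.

lo=0 mid=0 hi=6
3>2: swap(0,6), hi=5 ⇒ 3 2 2 3 3 3 3
3>2: swap(0,5), hi=4 ⇒ 3 2 2 3 3 3 3
3>2: swap(0,4), hi=3 ⇒ 3 2 2 3 3 3 3
3>2: swap(0,3), hi=2 ⇒ 3 2 2 3 3 3 3
3>2: swap(0,2), hi=1 ⇒ 2 2 3 3 3 3 3
2=2: mid=1
2=2: mid=2
done. lo=0 hi=1; v=2 2 3 3 3 3 3

2 2 3 3 3 3 3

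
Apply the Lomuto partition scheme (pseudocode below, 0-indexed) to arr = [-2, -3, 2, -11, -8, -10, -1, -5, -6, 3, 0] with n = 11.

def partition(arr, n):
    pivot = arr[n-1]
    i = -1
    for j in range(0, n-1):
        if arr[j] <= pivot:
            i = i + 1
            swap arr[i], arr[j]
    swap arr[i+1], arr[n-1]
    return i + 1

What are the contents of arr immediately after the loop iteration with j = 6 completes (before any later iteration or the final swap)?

[-2, -3, -11, -8, -10, -1, 2, -5, -6, 3, 0]

pivot = arr[10] = 0; i = -1
j=0: arr[0]=-2 ≤ 0 → i=0, swap arr[0],arr[0] (no change) → [-2, -3, 2, -11, -8, -10, -1, -5, -6, 3, 0]
j=1: arr[1]=-3 ≤ 0 → i=1, swap arr[1],arr[1] (no change) → [-2, -3, 2, -11, -8, -10, -1, -5, -6, 3, 0]
j=2: arr[2]=2 > 0 → no swap
j=3: arr[3]=-11 ≤ 0 → i=2, swap arr[2],arr[3] → [-2, -3, -11, 2, -8, -10, -1, -5, -6, 3, 0]
j=4: arr[4]=-8 ≤ 0 → i=3, swap arr[3],arr[4] → [-2, -3, -11, -8, 2, -10, -1, -5, -6, 3, 0]
j=5: arr[5]=-10 ≤ 0 → i=4, swap arr[4],arr[5] → [-2, -3, -11, -8, -10, 2, -1, -5, -6, 3, 0]
j=6: arr[6]=-1 ≤ 0 → i=5, swap arr[5],arr[6] → [-2, -3, -11, -8, -10, -1, 2, -5, -6, 3, 0]
(after j=6) arr = [-2, -3, -11, -8, -10, -1, 2, -5, -6, 3, 0]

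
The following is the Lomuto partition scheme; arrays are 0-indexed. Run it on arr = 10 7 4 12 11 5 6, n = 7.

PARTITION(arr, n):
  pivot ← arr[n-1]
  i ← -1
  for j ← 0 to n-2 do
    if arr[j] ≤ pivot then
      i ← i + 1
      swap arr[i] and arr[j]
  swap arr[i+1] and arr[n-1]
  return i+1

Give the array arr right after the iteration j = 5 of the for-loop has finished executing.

pivot=6, i=-1
j=0: 10>6, skip
j=1: 7>6, skip
j=2: 4≤6, i=0, swap(0,2) ⇒ 4 7 10 12 11 5 6
j=3: 12>6, skip
j=4: 11>6, skip
j=5: 5≤6, i=1, swap(1,5) ⇒ 4 5 10 12 11 7 6
(after j=5) arr = 4 5 10 12 11 7 6

4 5 10 12 11 7 6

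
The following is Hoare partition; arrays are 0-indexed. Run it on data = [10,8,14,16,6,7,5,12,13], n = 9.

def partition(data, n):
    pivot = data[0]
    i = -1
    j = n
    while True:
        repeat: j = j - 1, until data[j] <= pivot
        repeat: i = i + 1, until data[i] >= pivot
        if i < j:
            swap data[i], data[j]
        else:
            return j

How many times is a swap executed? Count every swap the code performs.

3

pivot = data[0] = 10; i = -1, j = 9
j→6 (data[6]=5≤10), i→0 (data[0]=10≥10); i<j, swap → [5,8,14,16,6,7,10,12,13]
j→5 (data[5]=7≤10), i→2 (data[2]=14≥10); i<j, swap → [5,8,7,16,6,14,10,12,13]
j→4 (data[4]=6≤10), i→3 (data[3]=16≥10); i<j, swap → [5,8,7,6,16,14,10,12,13]
j→3, i→4; i≥j, return j=3. data = [5,8,7,6,16,14,10,12,13]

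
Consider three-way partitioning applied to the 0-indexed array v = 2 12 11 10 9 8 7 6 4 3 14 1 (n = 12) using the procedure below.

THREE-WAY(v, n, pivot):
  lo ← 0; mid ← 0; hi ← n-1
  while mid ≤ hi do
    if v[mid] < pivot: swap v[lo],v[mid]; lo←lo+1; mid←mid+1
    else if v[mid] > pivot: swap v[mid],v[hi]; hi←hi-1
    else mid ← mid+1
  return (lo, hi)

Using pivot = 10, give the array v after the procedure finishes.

pivot = 10; lo=0, mid=0, hi=11
v[mid]=2<10: swap v[0],v[0]; lo=1,mid=1 → 2 12 11 10 9 8 7 6 4 3 14 1
v[mid]=12>10: swap v[1],v[11]; hi=10 → 2 1 11 10 9 8 7 6 4 3 14 12
v[mid]=1<10: swap v[1],v[1]; lo=2,mid=2 → 2 1 11 10 9 8 7 6 4 3 14 12
v[mid]=11>10: swap v[2],v[10]; hi=9 → 2 1 14 10 9 8 7 6 4 3 11 12
v[mid]=14>10: swap v[2],v[9]; hi=8 → 2 1 3 10 9 8 7 6 4 14 11 12
v[mid]=3<10: swap v[2],v[2]; lo=3,mid=3 → 2 1 3 10 9 8 7 6 4 14 11 12
v[mid]=10=10: mid=4
v[mid]=9<10: swap v[3],v[4]; lo=4,mid=5 → 2 1 3 9 10 8 7 6 4 14 11 12
v[mid]=8<10: swap v[4],v[5]; lo=5,mid=6 → 2 1 3 9 8 10 7 6 4 14 11 12
v[mid]=7<10: swap v[5],v[6]; lo=6,mid=7 → 2 1 3 9 8 7 10 6 4 14 11 12
v[mid]=6<10: swap v[6],v[7]; lo=7,mid=8 → 2 1 3 9 8 7 6 10 4 14 11 12
v[mid]=4<10: swap v[7],v[8]; lo=8,mid=9 → 2 1 3 9 8 7 6 4 10 14 11 12
end: lo=8, hi=8; v = 2 1 3 9 8 7 6 4 10 14 11 12

2 1 3 9 8 7 6 4 10 14 11 12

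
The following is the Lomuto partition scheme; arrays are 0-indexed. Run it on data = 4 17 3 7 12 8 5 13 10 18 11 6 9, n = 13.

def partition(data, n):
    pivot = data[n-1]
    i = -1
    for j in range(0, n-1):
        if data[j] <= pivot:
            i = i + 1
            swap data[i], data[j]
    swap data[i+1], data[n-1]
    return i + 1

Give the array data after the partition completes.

4 3 7 8 5 6 9 13 10 18 11 17 12

pivot = data[12] = 9; i = -1
j=0: data[0]=4 ≤ 9 → i=0, swap data[0],data[0] (no change) → 4 17 3 7 12 8 5 13 10 18 11 6 9
j=1: data[1]=17 > 9 → no swap
j=2: data[2]=3 ≤ 9 → i=1, swap data[1],data[2] → 4 3 17 7 12 8 5 13 10 18 11 6 9
j=3: data[3]=7 ≤ 9 → i=2, swap data[2],data[3] → 4 3 7 17 12 8 5 13 10 18 11 6 9
j=4: data[4]=12 > 9 → no swap
j=5: data[5]=8 ≤ 9 → i=3, swap data[3],data[5] → 4 3 7 8 12 17 5 13 10 18 11 6 9
j=6: data[6]=5 ≤ 9 → i=4, swap data[4],data[6] → 4 3 7 8 5 17 12 13 10 18 11 6 9
j=7: data[7]=13 > 9 → no swap
j=8: data[8]=10 > 9 → no swap
j=9: data[9]=18 > 9 → no swap
j=10: data[10]=11 > 9 → no swap
j=11: data[11]=6 ≤ 9 → i=5, swap data[5],data[11] → 4 3 7 8 5 6 12 13 10 18 11 17 9
final swap data[6],data[12] → 4 3 7 8 5 6 9 13 10 18 11 17 12; return 6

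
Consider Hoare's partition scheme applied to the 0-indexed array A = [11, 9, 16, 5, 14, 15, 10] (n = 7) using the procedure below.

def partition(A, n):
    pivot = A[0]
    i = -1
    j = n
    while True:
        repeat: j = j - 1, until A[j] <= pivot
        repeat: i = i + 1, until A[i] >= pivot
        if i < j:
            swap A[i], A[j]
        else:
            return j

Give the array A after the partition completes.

pivot=11
j stops at 6 (10), i stops at 0 (11); swap ⇒ [10, 9, 16, 5, 14, 15, 11]
j stops at 3 (5), i stops at 2 (16); swap ⇒ [10, 9, 5, 16, 14, 15, 11]
j stops at 2, i stops at 3; i≥j ⇒ return 2. A=[10, 9, 5, 16, 14, 15, 11]

[10, 9, 5, 16, 14, 15, 11]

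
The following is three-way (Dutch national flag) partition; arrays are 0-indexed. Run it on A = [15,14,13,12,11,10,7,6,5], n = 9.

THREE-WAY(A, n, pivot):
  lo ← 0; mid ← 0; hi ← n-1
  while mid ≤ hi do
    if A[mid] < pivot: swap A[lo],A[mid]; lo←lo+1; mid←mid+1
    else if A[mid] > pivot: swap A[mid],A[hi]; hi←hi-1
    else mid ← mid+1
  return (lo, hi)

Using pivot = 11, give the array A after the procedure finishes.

[5,6,7,10,11,12,13,14,15]

pivot = 11; lo=0, mid=0, hi=8
A[mid]=15>11: swap A[0],A[8]; hi=7 → [5,14,13,12,11,10,7,6,15]
A[mid]=5<11: swap A[0],A[0]; lo=1,mid=1 → [5,14,13,12,11,10,7,6,15]
A[mid]=14>11: swap A[1],A[7]; hi=6 → [5,6,13,12,11,10,7,14,15]
A[mid]=6<11: swap A[1],A[1]; lo=2,mid=2 → [5,6,13,12,11,10,7,14,15]
A[mid]=13>11: swap A[2],A[6]; hi=5 → [5,6,7,12,11,10,13,14,15]
A[mid]=7<11: swap A[2],A[2]; lo=3,mid=3 → [5,6,7,12,11,10,13,14,15]
A[mid]=12>11: swap A[3],A[5]; hi=4 → [5,6,7,10,11,12,13,14,15]
A[mid]=10<11: swap A[3],A[3]; lo=4,mid=4 → [5,6,7,10,11,12,13,14,15]
A[mid]=11=11: mid=5
end: lo=4, hi=4; A = [5,6,7,10,11,12,13,14,15]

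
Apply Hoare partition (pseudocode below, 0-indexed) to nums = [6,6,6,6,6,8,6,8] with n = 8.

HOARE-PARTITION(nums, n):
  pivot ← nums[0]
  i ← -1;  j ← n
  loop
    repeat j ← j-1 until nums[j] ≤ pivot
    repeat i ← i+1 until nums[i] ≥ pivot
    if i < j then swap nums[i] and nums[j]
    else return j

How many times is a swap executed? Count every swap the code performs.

pivot=6
j stops at 6 (6), i stops at 0 (6); swap ⇒ [6,6,6,6,6,8,6,8]
j stops at 4 (6), i stops at 1 (6); swap ⇒ [6,6,6,6,6,8,6,8]
j stops at 3 (6), i stops at 2 (6); swap ⇒ [6,6,6,6,6,8,6,8]
j stops at 2, i stops at 3; i≥j ⇒ return 2. nums=[6,6,6,6,6,8,6,8]

3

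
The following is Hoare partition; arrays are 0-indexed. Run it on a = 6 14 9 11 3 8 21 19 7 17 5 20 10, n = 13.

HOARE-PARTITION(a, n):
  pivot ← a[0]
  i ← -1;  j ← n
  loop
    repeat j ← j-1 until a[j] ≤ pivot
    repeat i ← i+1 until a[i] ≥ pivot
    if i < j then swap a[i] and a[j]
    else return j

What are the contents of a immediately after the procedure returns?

5 3 9 11 14 8 21 19 7 17 6 20 10

pivot=6
j stops at 10 (5), i stops at 0 (6); swap ⇒ 5 14 9 11 3 8 21 19 7 17 6 20 10
j stops at 4 (3), i stops at 1 (14); swap ⇒ 5 3 9 11 14 8 21 19 7 17 6 20 10
j stops at 1, i stops at 2; i≥j ⇒ return 1. a=5 3 9 11 14 8 21 19 7 17 6 20 10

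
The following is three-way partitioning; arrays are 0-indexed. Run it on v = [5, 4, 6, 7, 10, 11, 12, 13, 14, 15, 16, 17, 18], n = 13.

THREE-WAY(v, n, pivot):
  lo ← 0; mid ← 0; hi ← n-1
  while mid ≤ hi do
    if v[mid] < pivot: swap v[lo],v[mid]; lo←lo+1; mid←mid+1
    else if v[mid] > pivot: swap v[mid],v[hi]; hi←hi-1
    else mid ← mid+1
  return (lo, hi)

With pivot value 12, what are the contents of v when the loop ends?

pivot = 12; lo=0, mid=0, hi=12
v[mid]=5<12: swap v[0],v[0]; lo=1,mid=1 → [5, 4, 6, 7, 10, 11, 12, 13, 14, 15, 16, 17, 18]
v[mid]=4<12: swap v[1],v[1]; lo=2,mid=2 → [5, 4, 6, 7, 10, 11, 12, 13, 14, 15, 16, 17, 18]
v[mid]=6<12: swap v[2],v[2]; lo=3,mid=3 → [5, 4, 6, 7, 10, 11, 12, 13, 14, 15, 16, 17, 18]
v[mid]=7<12: swap v[3],v[3]; lo=4,mid=4 → [5, 4, 6, 7, 10, 11, 12, 13, 14, 15, 16, 17, 18]
v[mid]=10<12: swap v[4],v[4]; lo=5,mid=5 → [5, 4, 6, 7, 10, 11, 12, 13, 14, 15, 16, 17, 18]
v[mid]=11<12: swap v[5],v[5]; lo=6,mid=6 → [5, 4, 6, 7, 10, 11, 12, 13, 14, 15, 16, 17, 18]
v[mid]=12=12: mid=7
v[mid]=13>12: swap v[7],v[12]; hi=11 → [5, 4, 6, 7, 10, 11, 12, 18, 14, 15, 16, 17, 13]
v[mid]=18>12: swap v[7],v[11]; hi=10 → [5, 4, 6, 7, 10, 11, 12, 17, 14, 15, 16, 18, 13]
v[mid]=17>12: swap v[7],v[10]; hi=9 → [5, 4, 6, 7, 10, 11, 12, 16, 14, 15, 17, 18, 13]
v[mid]=16>12: swap v[7],v[9]; hi=8 → [5, 4, 6, 7, 10, 11, 12, 15, 14, 16, 17, 18, 13]
v[mid]=15>12: swap v[7],v[8]; hi=7 → [5, 4, 6, 7, 10, 11, 12, 14, 15, 16, 17, 18, 13]
v[mid]=14>12: swap v[7],v[7]; hi=6 → [5, 4, 6, 7, 10, 11, 12, 14, 15, 16, 17, 18, 13]
end: lo=6, hi=6; v = [5, 4, 6, 7, 10, 11, 12, 14, 15, 16, 17, 18, 13]

[5, 4, 6, 7, 10, 11, 12, 14, 15, 16, 17, 18, 13]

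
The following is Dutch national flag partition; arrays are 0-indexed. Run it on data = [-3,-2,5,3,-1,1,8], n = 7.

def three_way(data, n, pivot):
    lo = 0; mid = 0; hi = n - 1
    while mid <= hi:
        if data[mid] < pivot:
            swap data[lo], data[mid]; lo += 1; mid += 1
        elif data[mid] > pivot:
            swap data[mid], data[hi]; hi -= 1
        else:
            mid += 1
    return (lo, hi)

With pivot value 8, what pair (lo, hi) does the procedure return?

(6, 6)

pivot = 8; lo=0, mid=0, hi=6
data[mid]=-3<8: swap data[0],data[0]; lo=1,mid=1 → [-3,-2,5,3,-1,1,8]
data[mid]=-2<8: swap data[1],data[1]; lo=2,mid=2 → [-3,-2,5,3,-1,1,8]
data[mid]=5<8: swap data[2],data[2]; lo=3,mid=3 → [-3,-2,5,3,-1,1,8]
data[mid]=3<8: swap data[3],data[3]; lo=4,mid=4 → [-3,-2,5,3,-1,1,8]
data[mid]=-1<8: swap data[4],data[4]; lo=5,mid=5 → [-3,-2,5,3,-1,1,8]
data[mid]=1<8: swap data[5],data[5]; lo=6,mid=6 → [-3,-2,5,3,-1,1,8]
data[mid]=8=8: mid=7
end: lo=6, hi=6; data = [-3,-2,5,3,-1,1,8]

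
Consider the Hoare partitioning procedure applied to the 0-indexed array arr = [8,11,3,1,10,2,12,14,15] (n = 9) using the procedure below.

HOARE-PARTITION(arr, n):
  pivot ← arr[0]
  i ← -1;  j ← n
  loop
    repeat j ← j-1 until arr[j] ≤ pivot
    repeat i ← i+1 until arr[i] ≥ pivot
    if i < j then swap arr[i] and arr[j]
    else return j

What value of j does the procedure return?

2

pivot = arr[0] = 8; i = -1, j = 9
j→5 (arr[5]=2≤8), i→0 (arr[0]=8≥8); i<j, swap → [2,11,3,1,10,8,12,14,15]
j→3 (arr[3]=1≤8), i→1 (arr[1]=11≥8); i<j, swap → [2,1,3,11,10,8,12,14,15]
j→2, i→3; i≥j, return j=2. arr = [2,1,3,11,10,8,12,14,15]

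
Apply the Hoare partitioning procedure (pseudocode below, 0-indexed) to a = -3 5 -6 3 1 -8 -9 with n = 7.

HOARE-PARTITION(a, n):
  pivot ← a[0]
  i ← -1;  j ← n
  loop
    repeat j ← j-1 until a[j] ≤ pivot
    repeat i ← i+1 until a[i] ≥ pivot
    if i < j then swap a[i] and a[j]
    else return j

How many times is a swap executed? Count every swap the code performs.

pivot=-3
j stops at 6 (-9), i stops at 0 (-3); swap ⇒ -9 5 -6 3 1 -8 -3
j stops at 5 (-8), i stops at 1 (5); swap ⇒ -9 -8 -6 3 1 5 -3
j stops at 2, i stops at 3; i≥j ⇒ return 2. a=-9 -8 -6 3 1 5 -3

2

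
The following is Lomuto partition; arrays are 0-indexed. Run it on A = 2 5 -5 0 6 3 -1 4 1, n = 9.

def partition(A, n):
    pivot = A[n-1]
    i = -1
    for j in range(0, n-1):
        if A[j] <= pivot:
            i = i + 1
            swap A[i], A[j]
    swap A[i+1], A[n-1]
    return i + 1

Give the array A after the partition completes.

-5 0 -1 1 6 3 2 4 5

pivot = A[8] = 1; i = -1
j=0: A[0]=2 > 1 → no swap
j=1: A[1]=5 > 1 → no swap
j=2: A[2]=-5 ≤ 1 → i=0, swap A[0],A[2] → -5 5 2 0 6 3 -1 4 1
j=3: A[3]=0 ≤ 1 → i=1, swap A[1],A[3] → -5 0 2 5 6 3 -1 4 1
j=4: A[4]=6 > 1 → no swap
j=5: A[5]=3 > 1 → no swap
j=6: A[6]=-1 ≤ 1 → i=2, swap A[2],A[6] → -5 0 -1 5 6 3 2 4 1
j=7: A[7]=4 > 1 → no swap
final swap A[3],A[8] → -5 0 -1 1 6 3 2 4 5; return 3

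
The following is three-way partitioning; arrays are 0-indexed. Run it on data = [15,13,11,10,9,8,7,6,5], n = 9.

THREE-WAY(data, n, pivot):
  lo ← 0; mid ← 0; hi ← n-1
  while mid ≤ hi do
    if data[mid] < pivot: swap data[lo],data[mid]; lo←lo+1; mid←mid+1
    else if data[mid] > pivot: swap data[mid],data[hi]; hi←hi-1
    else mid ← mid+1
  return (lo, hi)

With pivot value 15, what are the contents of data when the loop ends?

[13,11,10,9,8,7,6,5,15]

lo=0 mid=0 hi=8
15=15: mid=1
13<15: swap(0,1), lo=1 mid=2 ⇒ [13,15,11,10,9,8,7,6,5]
11<15: swap(1,2), lo=2 mid=3 ⇒ [13,11,15,10,9,8,7,6,5]
10<15: swap(2,3), lo=3 mid=4 ⇒ [13,11,10,15,9,8,7,6,5]
9<15: swap(3,4), lo=4 mid=5 ⇒ [13,11,10,9,15,8,7,6,5]
8<15: swap(4,5), lo=5 mid=6 ⇒ [13,11,10,9,8,15,7,6,5]
7<15: swap(5,6), lo=6 mid=7 ⇒ [13,11,10,9,8,7,15,6,5]
6<15: swap(6,7), lo=7 mid=8 ⇒ [13,11,10,9,8,7,6,15,5]
5<15: swap(7,8), lo=8 mid=9 ⇒ [13,11,10,9,8,7,6,5,15]
done. lo=8 hi=8; data=[13,11,10,9,8,7,6,5,15]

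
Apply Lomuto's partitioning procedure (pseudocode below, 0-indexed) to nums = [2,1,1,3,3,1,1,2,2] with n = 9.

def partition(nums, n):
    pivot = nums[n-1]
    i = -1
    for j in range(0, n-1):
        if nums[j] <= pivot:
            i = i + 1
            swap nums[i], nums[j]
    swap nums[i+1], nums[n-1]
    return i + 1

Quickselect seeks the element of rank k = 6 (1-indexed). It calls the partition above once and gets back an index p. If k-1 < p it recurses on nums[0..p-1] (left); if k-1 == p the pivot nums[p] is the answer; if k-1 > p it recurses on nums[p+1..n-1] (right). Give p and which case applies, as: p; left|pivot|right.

pivot = nums[8] = 2; i = -1
j=0: nums[0]=2 ≤ 2 → i=0, swap nums[0],nums[0] (no change) → [2,1,1,3,3,1,1,2,2]
j=1: nums[1]=1 ≤ 2 → i=1, swap nums[1],nums[1] (no change) → [2,1,1,3,3,1,1,2,2]
j=2: nums[2]=1 ≤ 2 → i=2, swap nums[2],nums[2] (no change) → [2,1,1,3,3,1,1,2,2]
j=3: nums[3]=3 > 2 → no swap
j=4: nums[4]=3 > 2 → no swap
j=5: nums[5]=1 ≤ 2 → i=3, swap nums[3],nums[5] → [2,1,1,1,3,3,1,2,2]
j=6: nums[6]=1 ≤ 2 → i=4, swap nums[4],nums[6] → [2,1,1,1,1,3,3,2,2]
j=7: nums[7]=2 ≤ 2 → i=5, swap nums[5],nums[7] → [2,1,1,1,1,2,3,3,2]
final swap nums[6],nums[8] → [2,1,1,1,1,2,2,3,3]; return 6
p = 6; k-1 = 5 < 6 ⇒ left

6; left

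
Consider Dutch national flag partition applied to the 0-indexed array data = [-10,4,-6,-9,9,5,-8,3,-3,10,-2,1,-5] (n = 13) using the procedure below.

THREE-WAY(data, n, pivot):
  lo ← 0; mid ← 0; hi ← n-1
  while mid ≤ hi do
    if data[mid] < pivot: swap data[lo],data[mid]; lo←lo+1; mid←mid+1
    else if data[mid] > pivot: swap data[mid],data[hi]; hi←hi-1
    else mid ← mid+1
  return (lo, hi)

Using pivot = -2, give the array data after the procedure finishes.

pivot = -2; lo=0, mid=0, hi=12
data[mid]=-10<-2: swap data[0],data[0]; lo=1,mid=1 → [-10,4,-6,-9,9,5,-8,3,-3,10,-2,1,-5]
data[mid]=4>-2: swap data[1],data[12]; hi=11 → [-10,-5,-6,-9,9,5,-8,3,-3,10,-2,1,4]
data[mid]=-5<-2: swap data[1],data[1]; lo=2,mid=2 → [-10,-5,-6,-9,9,5,-8,3,-3,10,-2,1,4]
data[mid]=-6<-2: swap data[2],data[2]; lo=3,mid=3 → [-10,-5,-6,-9,9,5,-8,3,-3,10,-2,1,4]
data[mid]=-9<-2: swap data[3],data[3]; lo=4,mid=4 → [-10,-5,-6,-9,9,5,-8,3,-3,10,-2,1,4]
data[mid]=9>-2: swap data[4],data[11]; hi=10 → [-10,-5,-6,-9,1,5,-8,3,-3,10,-2,9,4]
data[mid]=1>-2: swap data[4],data[10]; hi=9 → [-10,-5,-6,-9,-2,5,-8,3,-3,10,1,9,4]
data[mid]=-2=-2: mid=5
data[mid]=5>-2: swap data[5],data[9]; hi=8 → [-10,-5,-6,-9,-2,10,-8,3,-3,5,1,9,4]
data[mid]=10>-2: swap data[5],data[8]; hi=7 → [-10,-5,-6,-9,-2,-3,-8,3,10,5,1,9,4]
data[mid]=-3<-2: swap data[4],data[5]; lo=5,mid=6 → [-10,-5,-6,-9,-3,-2,-8,3,10,5,1,9,4]
data[mid]=-8<-2: swap data[5],data[6]; lo=6,mid=7 → [-10,-5,-6,-9,-3,-8,-2,3,10,5,1,9,4]
data[mid]=3>-2: swap data[7],data[7]; hi=6 → [-10,-5,-6,-9,-3,-8,-2,3,10,5,1,9,4]
end: lo=6, hi=6; data = [-10,-5,-6,-9,-3,-8,-2,3,10,5,1,9,4]

[-10,-5,-6,-9,-3,-8,-2,3,10,5,1,9,4]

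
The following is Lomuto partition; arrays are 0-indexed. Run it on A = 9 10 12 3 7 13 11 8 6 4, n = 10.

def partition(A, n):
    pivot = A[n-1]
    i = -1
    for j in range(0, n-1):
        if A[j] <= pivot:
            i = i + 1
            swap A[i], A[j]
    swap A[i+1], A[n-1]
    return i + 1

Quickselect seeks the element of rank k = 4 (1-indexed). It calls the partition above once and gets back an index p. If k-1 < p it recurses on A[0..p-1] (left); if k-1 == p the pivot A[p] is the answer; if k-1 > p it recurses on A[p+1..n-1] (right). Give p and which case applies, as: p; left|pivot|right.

pivot = A[9] = 4; i = -1
j=0: A[0]=9 > 4 → no swap
j=1: A[1]=10 > 4 → no swap
j=2: A[2]=12 > 4 → no swap
j=3: A[3]=3 ≤ 4 → i=0, swap A[0],A[3] → 3 10 12 9 7 13 11 8 6 4
j=4: A[4]=7 > 4 → no swap
j=5: A[5]=13 > 4 → no swap
j=6: A[6]=11 > 4 → no swap
j=7: A[7]=8 > 4 → no swap
j=8: A[8]=6 > 4 → no swap
final swap A[1],A[9] → 3 4 12 9 7 13 11 8 6 10; return 1
p = 1; k-1 = 3 > 1 ⇒ right

1; right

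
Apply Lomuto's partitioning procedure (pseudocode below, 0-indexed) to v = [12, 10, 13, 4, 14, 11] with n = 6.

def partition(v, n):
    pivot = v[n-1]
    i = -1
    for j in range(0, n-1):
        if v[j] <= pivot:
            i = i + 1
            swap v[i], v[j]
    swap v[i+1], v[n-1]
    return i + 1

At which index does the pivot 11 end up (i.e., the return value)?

2

pivot = v[5] = 11; i = -1
j=0: v[0]=12 > 11 → no swap
j=1: v[1]=10 ≤ 11 → i=0, swap v[0],v[1] → [10, 12, 13, 4, 14, 11]
j=2: v[2]=13 > 11 → no swap
j=3: v[3]=4 ≤ 11 → i=1, swap v[1],v[3] → [10, 4, 13, 12, 14, 11]
j=4: v[4]=14 > 11 → no swap
final swap v[2],v[5] → [10, 4, 11, 12, 14, 13]; return 2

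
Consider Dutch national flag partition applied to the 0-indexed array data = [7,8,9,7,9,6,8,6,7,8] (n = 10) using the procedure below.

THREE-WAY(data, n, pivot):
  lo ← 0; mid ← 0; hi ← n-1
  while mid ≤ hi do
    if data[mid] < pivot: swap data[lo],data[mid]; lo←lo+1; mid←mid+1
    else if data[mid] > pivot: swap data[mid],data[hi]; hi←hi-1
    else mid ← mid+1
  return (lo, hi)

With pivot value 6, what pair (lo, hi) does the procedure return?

(0, 1)

lo=0 mid=0 hi=9
7>6: swap(0,9), hi=8 ⇒ [8,8,9,7,9,6,8,6,7,7]
8>6: swap(0,8), hi=7 ⇒ [7,8,9,7,9,6,8,6,8,7]
7>6: swap(0,7), hi=6 ⇒ [6,8,9,7,9,6,8,7,8,7]
6=6: mid=1
8>6: swap(1,6), hi=5 ⇒ [6,8,9,7,9,6,8,7,8,7]
8>6: swap(1,5), hi=4 ⇒ [6,6,9,7,9,8,8,7,8,7]
6=6: mid=2
9>6: swap(2,4), hi=3 ⇒ [6,6,9,7,9,8,8,7,8,7]
9>6: swap(2,3), hi=2 ⇒ [6,6,7,9,9,8,8,7,8,7]
7>6: swap(2,2), hi=1 ⇒ [6,6,7,9,9,8,8,7,8,7]
done. lo=0 hi=1; data=[6,6,7,9,9,8,8,7,8,7]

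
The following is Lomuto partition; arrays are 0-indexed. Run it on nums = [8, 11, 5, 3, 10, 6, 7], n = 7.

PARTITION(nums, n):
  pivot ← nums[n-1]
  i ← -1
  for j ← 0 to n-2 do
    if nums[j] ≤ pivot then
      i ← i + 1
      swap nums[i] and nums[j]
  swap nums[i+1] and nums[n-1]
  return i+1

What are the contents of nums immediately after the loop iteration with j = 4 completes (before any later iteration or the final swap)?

pivot = nums[6] = 7; i = -1
j=0: nums[0]=8 > 7 → no swap
j=1: nums[1]=11 > 7 → no swap
j=2: nums[2]=5 ≤ 7 → i=0, swap nums[0],nums[2] → [5, 11, 8, 3, 10, 6, 7]
j=3: nums[3]=3 ≤ 7 → i=1, swap nums[1],nums[3] → [5, 3, 8, 11, 10, 6, 7]
j=4: nums[4]=10 > 7 → no swap
(after j=4) nums = [5, 3, 8, 11, 10, 6, 7]

[5, 3, 8, 11, 10, 6, 7]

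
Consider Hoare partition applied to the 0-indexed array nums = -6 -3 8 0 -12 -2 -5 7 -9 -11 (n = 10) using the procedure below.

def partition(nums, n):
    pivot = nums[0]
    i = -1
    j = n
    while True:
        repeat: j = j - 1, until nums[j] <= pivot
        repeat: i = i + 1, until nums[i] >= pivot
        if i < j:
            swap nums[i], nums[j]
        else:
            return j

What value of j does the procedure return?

pivot = nums[0] = -6; i = -1, j = 10
j→9 (nums[9]=-11≤-6), i→0 (nums[0]=-6≥-6); i<j, swap → -11 -3 8 0 -12 -2 -5 7 -9 -6
j→8 (nums[8]=-9≤-6), i→1 (nums[1]=-3≥-6); i<j, swap → -11 -9 8 0 -12 -2 -5 7 -3 -6
j→4 (nums[4]=-12≤-6), i→2 (nums[2]=8≥-6); i<j, swap → -11 -9 -12 0 8 -2 -5 7 -3 -6
j→2, i→3; i≥j, return j=2. nums = -11 -9 -12 0 8 -2 -5 7 -3 -6

2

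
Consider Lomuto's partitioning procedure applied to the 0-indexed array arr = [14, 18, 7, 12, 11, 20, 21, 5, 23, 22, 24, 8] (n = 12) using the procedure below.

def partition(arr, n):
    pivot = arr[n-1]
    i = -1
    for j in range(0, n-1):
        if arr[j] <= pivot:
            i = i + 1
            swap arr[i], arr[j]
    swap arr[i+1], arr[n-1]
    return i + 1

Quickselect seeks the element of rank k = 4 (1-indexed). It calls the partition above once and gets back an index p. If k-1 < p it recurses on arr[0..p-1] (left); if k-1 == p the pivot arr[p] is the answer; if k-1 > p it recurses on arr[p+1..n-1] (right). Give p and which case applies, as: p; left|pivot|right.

pivot=8, i=-1
j=0: 14>8, skip
j=1: 18>8, skip
j=2: 7≤8, i=0, swap(0,2) ⇒ [7, 18, 14, 12, 11, 20, 21, 5, 23, 22, 24, 8]
j=3: 12>8, skip
j=4: 11>8, skip
j=5: 20>8, skip
j=6: 21>8, skip
j=7: 5≤8, i=1, swap(1,7) ⇒ [7, 5, 14, 12, 11, 20, 21, 18, 23, 22, 24, 8]
j=8: 23>8, skip
j=9: 22>8, skip
j=10: 24>8, skip
swap(2,11) ⇒ [7, 5, 8, 12, 11, 20, 21, 18, 23, 22, 24, 14]; return 2
p = 2; k-1 = 3 > 2 ⇒ right

2; right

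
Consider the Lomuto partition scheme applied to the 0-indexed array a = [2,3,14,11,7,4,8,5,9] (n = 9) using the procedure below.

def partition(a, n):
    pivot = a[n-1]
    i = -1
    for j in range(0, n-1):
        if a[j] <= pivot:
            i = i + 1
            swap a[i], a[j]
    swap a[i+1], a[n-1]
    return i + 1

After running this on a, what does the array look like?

[2,3,7,4,8,5,9,11,14]

pivot = a[8] = 9; i = -1
j=0: a[0]=2 ≤ 9 → i=0, swap a[0],a[0] (no change) → [2,3,14,11,7,4,8,5,9]
j=1: a[1]=3 ≤ 9 → i=1, swap a[1],a[1] (no change) → [2,3,14,11,7,4,8,5,9]
j=2: a[2]=14 > 9 → no swap
j=3: a[3]=11 > 9 → no swap
j=4: a[4]=7 ≤ 9 → i=2, swap a[2],a[4] → [2,3,7,11,14,4,8,5,9]
j=5: a[5]=4 ≤ 9 → i=3, swap a[3],a[5] → [2,3,7,4,14,11,8,5,9]
j=6: a[6]=8 ≤ 9 → i=4, swap a[4],a[6] → [2,3,7,4,8,11,14,5,9]
j=7: a[7]=5 ≤ 9 → i=5, swap a[5],a[7] → [2,3,7,4,8,5,14,11,9]
final swap a[6],a[8] → [2,3,7,4,8,5,9,11,14]; return 6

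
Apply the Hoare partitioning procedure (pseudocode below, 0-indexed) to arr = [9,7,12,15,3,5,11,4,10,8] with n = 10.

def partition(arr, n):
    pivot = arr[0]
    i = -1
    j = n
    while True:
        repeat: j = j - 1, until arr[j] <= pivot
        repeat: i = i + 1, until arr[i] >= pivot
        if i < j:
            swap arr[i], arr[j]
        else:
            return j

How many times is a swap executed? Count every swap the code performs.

pivot=9
j stops at 9 (8), i stops at 0 (9); swap ⇒ [8,7,12,15,3,5,11,4,10,9]
j stops at 7 (4), i stops at 2 (12); swap ⇒ [8,7,4,15,3,5,11,12,10,9]
j stops at 5 (5), i stops at 3 (15); swap ⇒ [8,7,4,5,3,15,11,12,10,9]
j stops at 4, i stops at 5; i≥j ⇒ return 4. arr=[8,7,4,5,3,15,11,12,10,9]

3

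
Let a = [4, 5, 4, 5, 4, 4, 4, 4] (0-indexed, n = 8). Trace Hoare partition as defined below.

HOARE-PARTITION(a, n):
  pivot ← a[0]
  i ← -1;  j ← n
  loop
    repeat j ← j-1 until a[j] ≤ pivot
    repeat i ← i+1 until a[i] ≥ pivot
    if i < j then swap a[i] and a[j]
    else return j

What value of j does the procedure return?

pivot = a[0] = 4; i = -1, j = 8
j→7 (a[7]=4≤4), i→0 (a[0]=4≥4); i<j, swap → [4, 5, 4, 5, 4, 4, 4, 4]
j→6 (a[6]=4≤4), i→1 (a[1]=5≥4); i<j, swap → [4, 4, 4, 5, 4, 4, 5, 4]
j→5 (a[5]=4≤4), i→2 (a[2]=4≥4); i<j, swap → [4, 4, 4, 5, 4, 4, 5, 4]
j→4 (a[4]=4≤4), i→3 (a[3]=5≥4); i<j, swap → [4, 4, 4, 4, 5, 4, 5, 4]
j→3, i→4; i≥j, return j=3. a = [4, 4, 4, 4, 5, 4, 5, 4]

3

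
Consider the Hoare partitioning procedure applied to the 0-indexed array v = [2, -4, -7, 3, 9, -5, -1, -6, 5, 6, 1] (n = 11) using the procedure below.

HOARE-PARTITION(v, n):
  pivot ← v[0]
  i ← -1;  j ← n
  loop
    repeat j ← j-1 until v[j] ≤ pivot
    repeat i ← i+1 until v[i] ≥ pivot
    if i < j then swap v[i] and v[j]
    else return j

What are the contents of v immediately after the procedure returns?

pivot=2
j stops at 10 (1), i stops at 0 (2); swap ⇒ [1, -4, -7, 3, 9, -5, -1, -6, 5, 6, 2]
j stops at 7 (-6), i stops at 3 (3); swap ⇒ [1, -4, -7, -6, 9, -5, -1, 3, 5, 6, 2]
j stops at 6 (-1), i stops at 4 (9); swap ⇒ [1, -4, -7, -6, -1, -5, 9, 3, 5, 6, 2]
j stops at 5, i stops at 6; i≥j ⇒ return 5. v=[1, -4, -7, -6, -1, -5, 9, 3, 5, 6, 2]

[1, -4, -7, -6, -1, -5, 9, 3, 5, 6, 2]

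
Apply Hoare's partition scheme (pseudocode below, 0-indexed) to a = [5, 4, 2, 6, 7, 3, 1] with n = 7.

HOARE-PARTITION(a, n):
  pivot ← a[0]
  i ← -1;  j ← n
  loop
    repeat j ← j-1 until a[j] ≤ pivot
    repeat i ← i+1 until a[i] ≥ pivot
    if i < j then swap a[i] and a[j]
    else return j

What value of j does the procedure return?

pivot = a[0] = 5; i = -1, j = 7
j→6 (a[6]=1≤5), i→0 (a[0]=5≥5); i<j, swap → [1, 4, 2, 6, 7, 3, 5]
j→5 (a[5]=3≤5), i→3 (a[3]=6≥5); i<j, swap → [1, 4, 2, 3, 7, 6, 5]
j→3, i→4; i≥j, return j=3. a = [1, 4, 2, 3, 7, 6, 5]

3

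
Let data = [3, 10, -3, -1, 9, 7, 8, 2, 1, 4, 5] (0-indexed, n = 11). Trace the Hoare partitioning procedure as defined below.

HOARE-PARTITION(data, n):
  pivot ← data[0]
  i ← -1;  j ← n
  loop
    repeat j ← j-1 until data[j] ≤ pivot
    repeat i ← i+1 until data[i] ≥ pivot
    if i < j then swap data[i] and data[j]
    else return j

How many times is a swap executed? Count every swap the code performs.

2

pivot = data[0] = 3; i = -1, j = 11
j→8 (data[8]=1≤3), i→0 (data[0]=3≥3); i<j, swap → [1, 10, -3, -1, 9, 7, 8, 2, 3, 4, 5]
j→7 (data[7]=2≤3), i→1 (data[1]=10≥3); i<j, swap → [1, 2, -3, -1, 9, 7, 8, 10, 3, 4, 5]
j→3, i→4; i≥j, return j=3. data = [1, 2, -3, -1, 9, 7, 8, 10, 3, 4, 5]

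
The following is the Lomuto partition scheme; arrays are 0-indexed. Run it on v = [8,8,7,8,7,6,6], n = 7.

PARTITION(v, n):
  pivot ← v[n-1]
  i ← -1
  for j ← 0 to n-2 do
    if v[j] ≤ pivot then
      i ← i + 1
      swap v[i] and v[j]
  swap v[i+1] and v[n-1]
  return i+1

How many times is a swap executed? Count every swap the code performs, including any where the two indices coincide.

2

pivot = v[6] = 6; i = -1
j=0: v[0]=8 > 6 → no swap
j=1: v[1]=8 > 6 → no swap
j=2: v[2]=7 > 6 → no swap
j=3: v[3]=8 > 6 → no swap
j=4: v[4]=7 > 6 → no swap
j=5: v[5]=6 ≤ 6 → i=0, swap v[0],v[5] → [6,8,7,8,7,8,6]
final swap v[1],v[6] → [6,6,7,8,7,8,8]; return 1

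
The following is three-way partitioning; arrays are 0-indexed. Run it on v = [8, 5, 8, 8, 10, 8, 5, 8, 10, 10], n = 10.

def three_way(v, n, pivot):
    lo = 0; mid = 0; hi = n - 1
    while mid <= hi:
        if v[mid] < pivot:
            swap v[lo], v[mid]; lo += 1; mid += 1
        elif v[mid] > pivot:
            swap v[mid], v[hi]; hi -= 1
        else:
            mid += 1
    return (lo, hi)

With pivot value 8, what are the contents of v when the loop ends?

[5, 5, 8, 8, 8, 8, 8, 10, 10, 10]

pivot = 8; lo=0, mid=0, hi=9
v[mid]=8=8: mid=1
v[mid]=5<8: swap v[0],v[1]; lo=1,mid=2 → [5, 8, 8, 8, 10, 8, 5, 8, 10, 10]
v[mid]=8=8: mid=3
v[mid]=8=8: mid=4
v[mid]=10>8: swap v[4],v[9]; hi=8 → [5, 8, 8, 8, 10, 8, 5, 8, 10, 10]
v[mid]=10>8: swap v[4],v[8]; hi=7 → [5, 8, 8, 8, 10, 8, 5, 8, 10, 10]
v[mid]=10>8: swap v[4],v[7]; hi=6 → [5, 8, 8, 8, 8, 8, 5, 10, 10, 10]
v[mid]=8=8: mid=5
v[mid]=8=8: mid=6
v[mid]=5<8: swap v[1],v[6]; lo=2,mid=7 → [5, 5, 8, 8, 8, 8, 8, 10, 10, 10]
end: lo=2, hi=6; v = [5, 5, 8, 8, 8, 8, 8, 10, 10, 10]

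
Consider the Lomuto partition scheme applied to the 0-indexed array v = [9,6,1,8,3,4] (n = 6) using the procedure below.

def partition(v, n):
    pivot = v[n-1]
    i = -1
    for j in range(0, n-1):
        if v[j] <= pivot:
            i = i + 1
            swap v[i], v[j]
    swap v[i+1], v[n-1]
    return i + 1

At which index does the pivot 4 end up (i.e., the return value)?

2

pivot = v[5] = 4; i = -1
j=0: v[0]=9 > 4 → no swap
j=1: v[1]=6 > 4 → no swap
j=2: v[2]=1 ≤ 4 → i=0, swap v[0],v[2] → [1,6,9,8,3,4]
j=3: v[3]=8 > 4 → no swap
j=4: v[4]=3 ≤ 4 → i=1, swap v[1],v[4] → [1,3,9,8,6,4]
final swap v[2],v[5] → [1,3,4,8,6,9]; return 2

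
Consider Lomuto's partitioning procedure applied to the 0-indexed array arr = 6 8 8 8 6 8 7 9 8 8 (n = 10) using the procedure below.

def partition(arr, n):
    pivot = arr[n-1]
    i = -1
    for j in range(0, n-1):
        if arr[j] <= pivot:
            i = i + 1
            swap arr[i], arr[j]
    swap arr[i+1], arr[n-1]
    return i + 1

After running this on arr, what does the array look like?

6 8 8 8 6 8 7 8 8 9

pivot = arr[9] = 8; i = -1
j=0: arr[0]=6 ≤ 8 → i=0, swap arr[0],arr[0] (no change) → 6 8 8 8 6 8 7 9 8 8
j=1: arr[1]=8 ≤ 8 → i=1, swap arr[1],arr[1] (no change) → 6 8 8 8 6 8 7 9 8 8
j=2: arr[2]=8 ≤ 8 → i=2, swap arr[2],arr[2] (no change) → 6 8 8 8 6 8 7 9 8 8
j=3: arr[3]=8 ≤ 8 → i=3, swap arr[3],arr[3] (no change) → 6 8 8 8 6 8 7 9 8 8
j=4: arr[4]=6 ≤ 8 → i=4, swap arr[4],arr[4] (no change) → 6 8 8 8 6 8 7 9 8 8
j=5: arr[5]=8 ≤ 8 → i=5, swap arr[5],arr[5] (no change) → 6 8 8 8 6 8 7 9 8 8
j=6: arr[6]=7 ≤ 8 → i=6, swap arr[6],arr[6] (no change) → 6 8 8 8 6 8 7 9 8 8
j=7: arr[7]=9 > 8 → no swap
j=8: arr[8]=8 ≤ 8 → i=7, swap arr[7],arr[8] → 6 8 8 8 6 8 7 8 9 8
final swap arr[8],arr[9] → 6 8 8 8 6 8 7 8 8 9; return 8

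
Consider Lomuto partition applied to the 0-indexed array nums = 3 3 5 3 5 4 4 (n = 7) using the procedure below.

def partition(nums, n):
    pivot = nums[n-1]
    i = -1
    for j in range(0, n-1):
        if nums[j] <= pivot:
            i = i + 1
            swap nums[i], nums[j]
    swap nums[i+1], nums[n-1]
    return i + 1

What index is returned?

4

pivot=4, i=-1
j=0: 3≤4, i=0, swap(0,0) ⇒ 3 3 5 3 5 4 4
j=1: 3≤4, i=1, swap(1,1) ⇒ 3 3 5 3 5 4 4
j=2: 5>4, skip
j=3: 3≤4, i=2, swap(2,3) ⇒ 3 3 3 5 5 4 4
j=4: 5>4, skip
j=5: 4≤4, i=3, swap(3,5) ⇒ 3 3 3 4 5 5 4
swap(4,6) ⇒ 3 3 3 4 4 5 5; return 4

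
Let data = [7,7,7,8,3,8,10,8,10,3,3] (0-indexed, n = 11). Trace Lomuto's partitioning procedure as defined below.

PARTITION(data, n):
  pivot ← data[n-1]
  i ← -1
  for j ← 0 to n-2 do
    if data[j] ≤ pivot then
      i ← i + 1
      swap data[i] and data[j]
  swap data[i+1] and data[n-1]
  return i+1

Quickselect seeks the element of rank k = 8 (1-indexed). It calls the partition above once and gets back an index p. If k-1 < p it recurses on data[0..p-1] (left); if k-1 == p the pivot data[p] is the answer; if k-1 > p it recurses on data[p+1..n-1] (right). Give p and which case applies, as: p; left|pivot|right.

pivot=3, i=-1
j=0: 7>3, skip
j=1: 7>3, skip
j=2: 7>3, skip
j=3: 8>3, skip
j=4: 3≤3, i=0, swap(0,4) ⇒ [3,7,7,8,7,8,10,8,10,3,3]
j=5: 8>3, skip
j=6: 10>3, skip
j=7: 8>3, skip
j=8: 10>3, skip
j=9: 3≤3, i=1, swap(1,9) ⇒ [3,3,7,8,7,8,10,8,10,7,3]
swap(2,10) ⇒ [3,3,3,8,7,8,10,8,10,7,7]; return 2
p = 2; k-1 = 7 > 2 ⇒ right

2; right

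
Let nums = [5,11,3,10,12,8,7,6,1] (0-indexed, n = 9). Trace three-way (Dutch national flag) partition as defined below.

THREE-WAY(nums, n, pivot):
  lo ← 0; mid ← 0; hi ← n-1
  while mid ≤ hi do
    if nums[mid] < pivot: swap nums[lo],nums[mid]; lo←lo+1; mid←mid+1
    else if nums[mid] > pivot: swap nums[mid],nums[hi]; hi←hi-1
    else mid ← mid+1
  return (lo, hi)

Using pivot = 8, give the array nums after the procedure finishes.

[5,1,3,6,7,8,12,10,11]

pivot = 8; lo=0, mid=0, hi=8
nums[mid]=5<8: swap nums[0],nums[0]; lo=1,mid=1 → [5,11,3,10,12,8,7,6,1]
nums[mid]=11>8: swap nums[1],nums[8]; hi=7 → [5,1,3,10,12,8,7,6,11]
nums[mid]=1<8: swap nums[1],nums[1]; lo=2,mid=2 → [5,1,3,10,12,8,7,6,11]
nums[mid]=3<8: swap nums[2],nums[2]; lo=3,mid=3 → [5,1,3,10,12,8,7,6,11]
nums[mid]=10>8: swap nums[3],nums[7]; hi=6 → [5,1,3,6,12,8,7,10,11]
nums[mid]=6<8: swap nums[3],nums[3]; lo=4,mid=4 → [5,1,3,6,12,8,7,10,11]
nums[mid]=12>8: swap nums[4],nums[6]; hi=5 → [5,1,3,6,7,8,12,10,11]
nums[mid]=7<8: swap nums[4],nums[4]; lo=5,mid=5 → [5,1,3,6,7,8,12,10,11]
nums[mid]=8=8: mid=6
end: lo=5, hi=5; nums = [5,1,3,6,7,8,12,10,11]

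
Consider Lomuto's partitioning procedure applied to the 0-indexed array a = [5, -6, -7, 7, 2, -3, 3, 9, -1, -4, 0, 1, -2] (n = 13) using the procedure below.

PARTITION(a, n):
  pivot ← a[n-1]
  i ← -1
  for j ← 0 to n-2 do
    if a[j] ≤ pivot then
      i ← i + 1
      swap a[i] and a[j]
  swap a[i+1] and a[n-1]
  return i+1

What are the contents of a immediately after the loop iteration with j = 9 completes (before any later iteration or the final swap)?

[-6, -7, -3, -4, 2, 5, 3, 9, -1, 7, 0, 1, -2]

pivot = a[12] = -2; i = -1
j=0: a[0]=5 > -2 → no swap
j=1: a[1]=-6 ≤ -2 → i=0, swap a[0],a[1] → [-6, 5, -7, 7, 2, -3, 3, 9, -1, -4, 0, 1, -2]
j=2: a[2]=-7 ≤ -2 → i=1, swap a[1],a[2] → [-6, -7, 5, 7, 2, -3, 3, 9, -1, -4, 0, 1, -2]
j=3: a[3]=7 > -2 → no swap
j=4: a[4]=2 > -2 → no swap
j=5: a[5]=-3 ≤ -2 → i=2, swap a[2],a[5] → [-6, -7, -3, 7, 2, 5, 3, 9, -1, -4, 0, 1, -2]
j=6: a[6]=3 > -2 → no swap
j=7: a[7]=9 > -2 → no swap
j=8: a[8]=-1 > -2 → no swap
j=9: a[9]=-4 ≤ -2 → i=3, swap a[3],a[9] → [-6, -7, -3, -4, 2, 5, 3, 9, -1, 7, 0, 1, -2]
(after j=9) a = [-6, -7, -3, -4, 2, 5, 3, 9, -1, 7, 0, 1, -2]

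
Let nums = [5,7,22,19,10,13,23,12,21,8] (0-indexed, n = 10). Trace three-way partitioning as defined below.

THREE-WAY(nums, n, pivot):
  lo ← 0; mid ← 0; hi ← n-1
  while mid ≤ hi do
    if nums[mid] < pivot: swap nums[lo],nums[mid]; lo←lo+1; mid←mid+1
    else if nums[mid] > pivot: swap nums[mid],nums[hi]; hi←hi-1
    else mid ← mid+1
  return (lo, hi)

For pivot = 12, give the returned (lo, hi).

(4, 4)

pivot = 12; lo=0, mid=0, hi=9
nums[mid]=5<12: swap nums[0],nums[0]; lo=1,mid=1 → [5,7,22,19,10,13,23,12,21,8]
nums[mid]=7<12: swap nums[1],nums[1]; lo=2,mid=2 → [5,7,22,19,10,13,23,12,21,8]
nums[mid]=22>12: swap nums[2],nums[9]; hi=8 → [5,7,8,19,10,13,23,12,21,22]
nums[mid]=8<12: swap nums[2],nums[2]; lo=3,mid=3 → [5,7,8,19,10,13,23,12,21,22]
nums[mid]=19>12: swap nums[3],nums[8]; hi=7 → [5,7,8,21,10,13,23,12,19,22]
nums[mid]=21>12: swap nums[3],nums[7]; hi=6 → [5,7,8,12,10,13,23,21,19,22]
nums[mid]=12=12: mid=4
nums[mid]=10<12: swap nums[3],nums[4]; lo=4,mid=5 → [5,7,8,10,12,13,23,21,19,22]
nums[mid]=13>12: swap nums[5],nums[6]; hi=5 → [5,7,8,10,12,23,13,21,19,22]
nums[mid]=23>12: swap nums[5],nums[5]; hi=4 → [5,7,8,10,12,23,13,21,19,22]
end: lo=4, hi=4; nums = [5,7,8,10,12,23,13,21,19,22]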